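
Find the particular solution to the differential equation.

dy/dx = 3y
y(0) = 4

General solution: y = Ce^(3x)
Applying IC y(0) = 4:
Particular solution: y = 4e^(3x)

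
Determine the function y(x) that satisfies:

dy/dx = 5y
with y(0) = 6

General solution: y = Ce^(5x)
Applying IC y(0) = 6:
Particular solution: y = 6e^(5x)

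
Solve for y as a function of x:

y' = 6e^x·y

Separating variables and integrating:
ln|y| = 6e^x + C

General solution: y = Ce^(6e^x)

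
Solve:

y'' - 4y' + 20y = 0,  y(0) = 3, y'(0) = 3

General solution: y = e^(2x)(C₁cos(4x) + C₂sin(4x))
Complex roots r = 2 ± 4i
Applying ICs: C₁ = 3, C₂ = -3/4
Particular solution: y = e^(2x)(3cos(4x) - (3/4)sin(4x))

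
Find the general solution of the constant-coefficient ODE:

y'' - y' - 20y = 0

Characteristic equation: r² - r - 20 = 0
Roots: r = 5, -4 (distinct real)
General solution: y = C₁e^(5x) + C₂e^(-4x)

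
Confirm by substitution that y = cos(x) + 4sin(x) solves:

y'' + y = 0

Verification:
y'' = -cos(x) - 4sin(x)
y'' + y = 0 ✓

Yes, it is a solution.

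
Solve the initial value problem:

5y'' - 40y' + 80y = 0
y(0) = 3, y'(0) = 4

General solution: y = (C₁ + C₂x)e^(4x)
Repeated root r = 4
Applying ICs: C₁ = 3, C₂ = -8
Particular solution: y = (3 - 8x)e^(4x)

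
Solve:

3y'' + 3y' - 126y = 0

Characteristic equation: 3r² + 3r - 126 = 0
Divide by 3: r² + r - 42 = 0
Roots: r = 6, -7 (distinct real)
General solution: y = C₁e^(6x) + C₂e^(-7x)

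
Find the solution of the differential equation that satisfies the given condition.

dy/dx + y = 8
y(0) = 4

General solution: y = 8 + Ce^(-x)
Applying y(0) = 4: C = 4 - 8 = -4
Particular solution: y = 8 - 4e^(-x)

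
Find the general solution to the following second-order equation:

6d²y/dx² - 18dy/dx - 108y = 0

Characteristic equation: 6r² - 18r - 108 = 0
Divide by 6: r² - 3r - 18 = 0
Roots: r = 6, -3 (distinct real)
General solution: y = C₁e^(6x) + C₂e^(-3x)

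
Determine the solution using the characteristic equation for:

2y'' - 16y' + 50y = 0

Characteristic equation: 2r² - 16r + 50 = 0
Divide by 2: r² - 8r + 25 = 0
Roots: r = 4 ± 3i (complex conjugates)
General solution: y = e^(4x)(C₁cos(3x) + C₂sin(3x))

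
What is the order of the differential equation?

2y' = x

The order is 1 (highest derivative is of order 1).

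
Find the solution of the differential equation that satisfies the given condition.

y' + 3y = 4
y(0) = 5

General solution: y = 4/3 + Ce^(-3x)
Applying y(0) = 5: C = 5 - 4/3 = 11/3
Particular solution: y = 4/3 + (11/3)e^(-3x)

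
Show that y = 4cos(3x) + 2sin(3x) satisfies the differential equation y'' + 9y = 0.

Verification:
y'' = -36cos(3x) - 18sin(3x)
y'' + 9y = 0 ✓

Yes, it is a solution.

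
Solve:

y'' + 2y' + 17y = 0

Characteristic equation: r² + 2r + 17 = 0
Roots: r = -1 ± 4i (complex conjugates)
General solution: y = e^(-x)(C₁cos(4x) + C₂sin(4x))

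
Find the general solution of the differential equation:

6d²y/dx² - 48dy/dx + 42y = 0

Characteristic equation: 6r² - 48r + 42 = 0
Divide by 6: r² - 8r + 7 = 0
Roots: r = 1, 7 (distinct real)
General solution: y = C₁e^x + C₂e^(7x)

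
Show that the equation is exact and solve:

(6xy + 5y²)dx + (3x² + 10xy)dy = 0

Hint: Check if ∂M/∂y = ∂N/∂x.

Verify exactness: ∂M/∂y = ∂N/∂x ✓
Find F(x,y) such that ∂F/∂x = M, ∂F/∂y = N
Solution: 3x²y + 5xy² = C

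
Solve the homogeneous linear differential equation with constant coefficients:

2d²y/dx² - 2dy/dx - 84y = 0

Characteristic equation: 2r² - 2r - 84 = 0
Divide by 2: r² - r - 42 = 0
Roots: r = 7, -6 (distinct real)
General solution: y = C₁e^(7x) + C₂e^(-6x)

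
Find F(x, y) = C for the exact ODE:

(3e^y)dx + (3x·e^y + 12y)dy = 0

Verify exactness: ∂M/∂y = ∂N/∂x ✓
Find F(x,y) such that ∂F/∂x = M, ∂F/∂y = N
Solution: 3x·e^y + 6y² = C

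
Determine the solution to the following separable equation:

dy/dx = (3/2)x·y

Separating variables and integrating:
ln|y| = 3x^2/4 + C

General solution: y = Ce^(3x^2/4)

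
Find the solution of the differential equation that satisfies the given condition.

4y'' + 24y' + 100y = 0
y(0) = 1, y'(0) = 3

General solution: y = e^(-3x)(C₁cos(4x) + C₂sin(4x))
Complex roots r = -3 ± 4i
Applying ICs: C₁ = 1, C₂ = 3/2
Particular solution: y = e^(-3x)(cos(4x) + (3/2)sin(4x))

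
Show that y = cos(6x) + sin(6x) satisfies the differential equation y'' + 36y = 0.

Verification:
y'' = -36cos(6x) - 36sin(6x)
y'' + 36y = 0 ✓

Yes, it is a solution.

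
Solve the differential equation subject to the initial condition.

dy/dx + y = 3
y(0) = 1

General solution: y = 3 + Ce^(-x)
Applying y(0) = 1: C = 1 - 3 = -2
Particular solution: y = 3 - 2e^(-x)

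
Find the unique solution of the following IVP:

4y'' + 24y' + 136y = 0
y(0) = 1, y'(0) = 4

General solution: y = e^(-3x)(C₁cos(5x) + C₂sin(5x))
Complex roots r = -3 ± 5i
Applying ICs: C₁ = 1, C₂ = 7/5
Particular solution: y = e^(-3x)(cos(5x) + (7/5)sin(5x))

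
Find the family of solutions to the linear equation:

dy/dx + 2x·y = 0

Using integrating factor method:

General solution: y = Ce^(-x^2)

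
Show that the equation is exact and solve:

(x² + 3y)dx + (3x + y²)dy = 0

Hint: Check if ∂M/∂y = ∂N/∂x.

Verify exactness: ∂M/∂y = ∂N/∂x ✓
Find F(x,y) such that ∂F/∂x = M, ∂F/∂y = N
Solution: x³/3 + 3xy + y³/3 = C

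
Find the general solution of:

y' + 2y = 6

Using integrating factor method:

General solution: y = 3 + Ce^(-2x)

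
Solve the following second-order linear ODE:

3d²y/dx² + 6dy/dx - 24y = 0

Characteristic equation: 3r² + 6r - 24 = 0
Divide by 3: r² + 2r - 8 = 0
Roots: r = 2, -4 (distinct real)
General solution: y = C₁e^(2x) + C₂e^(-4x)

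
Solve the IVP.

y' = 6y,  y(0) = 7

General solution: y = Ce^(6x)
Applying IC y(0) = 7:
Particular solution: y = 7e^(6x)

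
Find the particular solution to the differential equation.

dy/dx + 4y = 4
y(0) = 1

General solution: y = 1 + Ce^(-4x)
Applying y(0) = 1: C = 1 - 1 = 0
Particular solution: y = 1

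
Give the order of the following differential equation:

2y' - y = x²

The order is 1 (highest derivative is of order 1).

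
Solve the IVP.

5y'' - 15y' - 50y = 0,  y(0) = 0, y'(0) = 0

General solution: y = C₁e^(5x) + C₂e^(-2x)
Applying ICs: C₁ = 0, C₂ = 0
Particular solution: y = 0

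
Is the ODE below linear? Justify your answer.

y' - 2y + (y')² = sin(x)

No. Nonlinear ((y')² term)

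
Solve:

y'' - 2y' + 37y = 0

Characteristic equation: r² - 2r + 37 = 0
Roots: r = 1 ± 6i (complex conjugates)
General solution: y = e^x(C₁cos(6x) + C₂sin(6x))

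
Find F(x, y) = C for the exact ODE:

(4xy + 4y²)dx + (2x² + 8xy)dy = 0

Verify exactness: ∂M/∂y = ∂N/∂x ✓
Find F(x,y) such that ∂F/∂x = M, ∂F/∂y = N
Solution: 2x²y + 4xy² = C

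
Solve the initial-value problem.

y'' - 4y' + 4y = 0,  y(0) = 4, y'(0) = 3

General solution: y = (C₁ + C₂x)e^(2x)
Repeated root r = 2
Applying ICs: C₁ = 4, C₂ = -5
Particular solution: y = (4 - 5x)e^(2x)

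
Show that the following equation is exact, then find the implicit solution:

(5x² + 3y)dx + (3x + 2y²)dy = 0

Verify exactness: ∂M/∂y = ∂N/∂x ✓
Find F(x,y) such that ∂F/∂x = M, ∂F/∂y = N
Solution: 5x³/3 + 3xy + 2y³/3 = C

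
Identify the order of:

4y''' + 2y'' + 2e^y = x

The order is 3 (highest derivative is of order 3).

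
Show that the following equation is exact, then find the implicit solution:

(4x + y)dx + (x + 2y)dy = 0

Verify exactness: ∂M/∂y = ∂N/∂x ✓
Find F(x,y) such that ∂F/∂x = M, ∂F/∂y = N
Solution: 2x² + xy + y² = C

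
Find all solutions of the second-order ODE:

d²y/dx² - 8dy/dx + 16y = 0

Characteristic equation: r² - 8r + 16 = 0
Factored: (r - 4)² = 0
Repeated root: r = 4
General solution: y = (C₁ + C₂x)e^(4x)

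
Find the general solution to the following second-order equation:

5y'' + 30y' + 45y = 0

Characteristic equation: 5r² + 30r + 45 = 0
Divide by 5: r² + 6r + 9 = 0
Factored: (r + 3)² = 0
Repeated root: r = -3
General solution: y = (C₁ + C₂x)e^(-3x)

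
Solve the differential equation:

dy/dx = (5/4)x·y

Separating variables and integrating:
ln|y| = 5x^2/8 + C

General solution: y = Ce^(5x^2/8)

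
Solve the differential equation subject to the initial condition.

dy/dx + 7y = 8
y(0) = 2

General solution: y = 8/7 + Ce^(-7x)
Applying y(0) = 2: C = 2 - 8/7 = 6/7
Particular solution: y = 8/7 + (6/7)e^(-7x)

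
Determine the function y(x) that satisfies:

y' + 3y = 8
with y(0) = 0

General solution: y = 8/3 + Ce^(-3x)
Applying y(0) = 0: C = 0 - 8/3 = -8/3
Particular solution: y = 8/3 - (8/3)e^(-3x)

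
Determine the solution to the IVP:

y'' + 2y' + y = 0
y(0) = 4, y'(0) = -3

General solution: y = (C₁ + C₂x)e^(-x)
Repeated root r = -1
Applying ICs: C₁ = 4, C₂ = 1
Particular solution: y = (4 + x)e^(-x)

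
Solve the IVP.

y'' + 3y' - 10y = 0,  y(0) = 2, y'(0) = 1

General solution: y = C₁e^(2x) + C₂e^(-5x)
Applying ICs: C₁ = 11/7, C₂ = 3/7
Particular solution: y = (11/7)e^(2x) + (3/7)e^(-5x)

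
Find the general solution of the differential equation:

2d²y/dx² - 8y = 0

Characteristic equation: 2r² - 8 = 0
Divide by 2: r² - 4 = 0
Roots: r = 2, -2 (distinct real)
General solution: y = C₁e^(2x) + C₂e^(-2x)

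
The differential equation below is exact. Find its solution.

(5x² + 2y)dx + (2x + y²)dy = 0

Verify exactness: ∂M/∂y = ∂N/∂x ✓
Find F(x,y) such that ∂F/∂x = M, ∂F/∂y = N
Solution: 5x³/3 + 2xy + y³/3 = C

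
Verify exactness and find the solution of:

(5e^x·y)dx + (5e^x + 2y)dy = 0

Verify exactness: ∂M/∂y = ∂N/∂x ✓
Find F(x,y) such that ∂F/∂x = M, ∂F/∂y = N
Solution: 5e^x·y + y² = C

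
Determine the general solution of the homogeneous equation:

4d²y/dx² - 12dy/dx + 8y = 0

Characteristic equation: 4r² - 12r + 8 = 0
Divide by 4: r² - 3r + 2 = 0
Roots: r = 1, 2 (distinct real)
General solution: y = C₁e^x + C₂e^(2x)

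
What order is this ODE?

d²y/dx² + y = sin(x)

The order is 2 (highest derivative is of order 2).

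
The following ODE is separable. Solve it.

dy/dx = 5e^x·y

Separating variables and integrating:
ln|y| = 5e^x + C

General solution: y = Ce^(5e^x)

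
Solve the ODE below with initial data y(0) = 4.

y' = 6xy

General solution: y = Ce^(3x²)
Applying IC y(0) = 4:
Particular solution: y = 4e^(3x²)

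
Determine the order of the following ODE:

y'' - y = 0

The order is 2 (highest derivative is of order 2).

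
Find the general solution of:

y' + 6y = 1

Using integrating factor method:

General solution: y = 1/6 + Ce^(-6x)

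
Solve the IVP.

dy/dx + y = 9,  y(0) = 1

General solution: y = 9 + Ce^(-x)
Applying y(0) = 1: C = 1 - 9 = -8
Particular solution: y = 9 - 8e^(-x)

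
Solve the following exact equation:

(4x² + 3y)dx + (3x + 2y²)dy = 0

Verify exactness: ∂M/∂y = ∂N/∂x ✓
Find F(x,y) such that ∂F/∂x = M, ∂F/∂y = N
Solution: 4x³/3 + 3xy + 2y³/3 = C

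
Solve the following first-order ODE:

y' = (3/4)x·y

Separating variables and integrating:
ln|y| = 3x^2/8 + C

General solution: y = Ce^(3x^2/8)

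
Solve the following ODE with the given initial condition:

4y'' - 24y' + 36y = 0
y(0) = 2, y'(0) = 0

General solution: y = (C₁ + C₂x)e^(3x)
Repeated root r = 3
Applying ICs: C₁ = 2, C₂ = -6
Particular solution: y = (2 - 6x)e^(3x)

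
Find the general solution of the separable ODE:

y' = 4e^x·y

Separating variables and integrating:
ln|y| = 4e^x + C

General solution: y = Ce^(4e^x)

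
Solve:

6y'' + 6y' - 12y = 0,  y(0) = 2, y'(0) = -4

General solution: y = C₁e^x + C₂e^(-2x)
Applying ICs: C₁ = 0, C₂ = 2
Particular solution: y = 2e^(-2x)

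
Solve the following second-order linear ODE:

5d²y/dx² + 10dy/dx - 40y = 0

Characteristic equation: 5r² + 10r - 40 = 0
Divide by 5: r² + 2r - 8 = 0
Roots: r = 2, -4 (distinct real)
General solution: y = C₁e^(2x) + C₂e^(-4x)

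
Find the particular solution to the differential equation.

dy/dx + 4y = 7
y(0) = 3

General solution: y = 7/4 + Ce^(-4x)
Applying y(0) = 3: C = 3 - 7/4 = 5/4
Particular solution: y = 7/4 + (5/4)e^(-4x)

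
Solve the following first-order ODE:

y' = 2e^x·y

Separating variables and integrating:
ln|y| = 2e^x + C

General solution: y = Ce^(2e^x)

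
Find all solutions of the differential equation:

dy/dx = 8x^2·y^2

Separating variables and integrating:
-1/y = 8x^3/3 + C

General solution: y^-1 = (-8/3)x^3 + C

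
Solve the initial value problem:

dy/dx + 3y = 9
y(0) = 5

General solution: y = 3 + Ce^(-3x)
Applying y(0) = 5: C = 5 - 3 = 2
Particular solution: y = 3 + 2e^(-3x)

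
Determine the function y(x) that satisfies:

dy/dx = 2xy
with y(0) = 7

General solution: y = Ce^(x²)
Applying IC y(0) = 7:
Particular solution: y = 7e^(x²)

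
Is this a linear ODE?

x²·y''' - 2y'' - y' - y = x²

Yes. Linear (y and its derivatives appear to the first power only, no products of y terms)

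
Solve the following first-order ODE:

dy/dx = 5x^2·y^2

Separating variables and integrating:
-1/y = 5x^3/3 + C

General solution: y^-1 = (-5/3)x^3 + C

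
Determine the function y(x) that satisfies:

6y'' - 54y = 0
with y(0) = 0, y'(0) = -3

General solution: y = C₁e^(3x) + C₂e^(-3x)
Applying ICs: C₁ = -1/2, C₂ = 1/2
Particular solution: y = -(1/2)e^(3x) + (1/2)e^(-3x)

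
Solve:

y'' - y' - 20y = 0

Characteristic equation: r² - r - 20 = 0
Roots: r = 5, -4 (distinct real)
General solution: y = C₁e^(5x) + C₂e^(-4x)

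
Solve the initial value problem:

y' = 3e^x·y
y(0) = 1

General solution: y = Ce^(3e^x)
Applying IC y(0) = 1:
Particular solution: y = e^(3(e^x - 1))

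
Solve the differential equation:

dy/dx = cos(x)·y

Separating variables and integrating:
ln|y| = sin(x) + C

General solution: y = Ce^(sin(x))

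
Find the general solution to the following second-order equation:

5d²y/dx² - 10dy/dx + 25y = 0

Characteristic equation: 5r² - 10r + 25 = 0
Divide by 5: r² - 2r + 5 = 0
Roots: r = 1 ± 2i (complex conjugates)
General solution: y = e^x(C₁cos(2x) + C₂sin(2x))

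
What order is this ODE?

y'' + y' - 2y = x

The order is 2 (highest derivative is of order 2).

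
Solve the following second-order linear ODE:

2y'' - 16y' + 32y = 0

Characteristic equation: 2r² - 16r + 32 = 0
Divide by 2: r² - 8r + 16 = 0
Factored: (r - 4)² = 0
Repeated root: r = 4
General solution: y = (C₁ + C₂x)e^(4x)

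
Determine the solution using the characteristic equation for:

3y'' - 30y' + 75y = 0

Characteristic equation: 3r² - 30r + 75 = 0
Divide by 3: r² - 10r + 25 = 0
Factored: (r - 5)² = 0
Repeated root: r = 5
General solution: y = (C₁ + C₂x)e^(5x)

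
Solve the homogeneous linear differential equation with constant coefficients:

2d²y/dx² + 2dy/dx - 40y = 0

Characteristic equation: 2r² + 2r - 40 = 0
Divide by 2: r² + r - 20 = 0
Roots: r = 4, -5 (distinct real)
General solution: y = C₁e^(4x) + C₂e^(-5x)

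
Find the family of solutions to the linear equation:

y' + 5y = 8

Using integrating factor method:

General solution: y = 8/5 + Ce^(-5x)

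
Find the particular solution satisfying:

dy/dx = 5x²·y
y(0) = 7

General solution: y = Ce^(5x³/3)
Applying IC y(0) = 7:
Particular solution: y = 7e^(5x³/3)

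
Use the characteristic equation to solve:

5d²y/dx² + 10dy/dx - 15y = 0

Characteristic equation: 5r² + 10r - 15 = 0
Divide by 5: r² + 2r - 3 = 0
Roots: r = 1, -3 (distinct real)
General solution: y = C₁e^x + C₂e^(-3x)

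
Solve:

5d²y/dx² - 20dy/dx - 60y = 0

Characteristic equation: 5r² - 20r - 60 = 0
Divide by 5: r² - 4r - 12 = 0
Roots: r = 6, -2 (distinct real)
General solution: y = C₁e^(6x) + C₂e^(-2x)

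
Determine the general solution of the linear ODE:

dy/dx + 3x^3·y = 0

Using integrating factor method:

General solution: y = Ce^(-3x^4/4)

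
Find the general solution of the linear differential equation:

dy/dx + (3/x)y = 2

Using integrating factor method:

General solution: y = (1/2)x + Cx^(-3)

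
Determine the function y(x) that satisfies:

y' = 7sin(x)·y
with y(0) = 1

General solution: y = Ce^(-7cos(x))
Applying IC y(0) = 1:
Particular solution: y = e^(7(1-cos(x)))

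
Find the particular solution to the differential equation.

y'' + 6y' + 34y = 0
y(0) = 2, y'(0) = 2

General solution: y = e^(-3x)(C₁cos(5x) + C₂sin(5x))
Complex roots r = -3 ± 5i
Applying ICs: C₁ = 2, C₂ = 8/5
Particular solution: y = e^(-3x)(2cos(5x) + (8/5)sin(5x))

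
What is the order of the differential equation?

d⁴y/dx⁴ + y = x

The order is 4 (highest derivative is of order 4).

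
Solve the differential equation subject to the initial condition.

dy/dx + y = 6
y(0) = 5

General solution: y = 6 + Ce^(-x)
Applying y(0) = 5: C = 5 - 6 = -1
Particular solution: y = 6 - e^(-x)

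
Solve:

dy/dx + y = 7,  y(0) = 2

General solution: y = 7 + Ce^(-x)
Applying y(0) = 2: C = 2 - 7 = -5
Particular solution: y = 7 - 5e^(-x)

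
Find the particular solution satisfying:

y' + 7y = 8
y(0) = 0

General solution: y = 8/7 + Ce^(-7x)
Applying y(0) = 0: C = 0 - 8/7 = -8/7
Particular solution: y = 8/7 - (8/7)e^(-7x)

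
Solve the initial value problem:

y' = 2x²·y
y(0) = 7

General solution: y = Ce^(2x³/3)
Applying IC y(0) = 7:
Particular solution: y = 7e^(2x³/3)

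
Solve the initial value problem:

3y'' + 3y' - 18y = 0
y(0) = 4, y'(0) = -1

General solution: y = C₁e^(2x) + C₂e^(-3x)
Applying ICs: C₁ = 11/5, C₂ = 9/5
Particular solution: y = (11/5)e^(2x) + (9/5)e^(-3x)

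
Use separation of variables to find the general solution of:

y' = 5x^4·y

Separating variables and integrating:
ln|y| = x^5 + C

General solution: y = Ce^(x^5)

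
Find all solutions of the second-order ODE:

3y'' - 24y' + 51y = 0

Characteristic equation: 3r² - 24r + 51 = 0
Divide by 3: r² - 8r + 17 = 0
Roots: r = 4 ± i (complex conjugates)
General solution: y = e^(4x)(C₁cos(x) + C₂sin(x))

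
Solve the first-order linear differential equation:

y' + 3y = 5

Using integrating factor method:

General solution: y = 5/3 + Ce^(-3x)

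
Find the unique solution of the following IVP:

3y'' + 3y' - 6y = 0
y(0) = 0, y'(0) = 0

General solution: y = C₁e^x + C₂e^(-2x)
Applying ICs: C₁ = 0, C₂ = 0
Particular solution: y = 0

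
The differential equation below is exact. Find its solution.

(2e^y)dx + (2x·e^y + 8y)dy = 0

Verify exactness: ∂M/∂y = ∂N/∂x ✓
Find F(x,y) such that ∂F/∂x = M, ∂F/∂y = N
Solution: 2x·e^y + 4y² = C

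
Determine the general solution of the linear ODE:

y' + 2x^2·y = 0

Using integrating factor method:

General solution: y = Ce^(-2x^3/3)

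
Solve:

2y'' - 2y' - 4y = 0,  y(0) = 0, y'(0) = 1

General solution: y = C₁e^(2x) + C₂e^(-x)
Applying ICs: C₁ = 1/3, C₂ = -1/3
Particular solution: y = (1/3)e^(2x) - (1/3)e^(-x)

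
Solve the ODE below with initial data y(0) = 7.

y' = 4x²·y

General solution: y = Ce^(4x³/3)
Applying IC y(0) = 7:
Particular solution: y = 7e^(4x³/3)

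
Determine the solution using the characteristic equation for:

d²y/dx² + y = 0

Characteristic equation: r² + 1 = 0
Roots: r = ±i (complex conjugates)
General solution: y = C₁cos(x) + C₂sin(x)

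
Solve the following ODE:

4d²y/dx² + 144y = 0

Characteristic equation: 4r² + 144 = 0
Divide by 4: r² + 36 = 0
Roots: r = ±6i (complex conjugates)
General solution: y = C₁cos(6x) + C₂sin(6x)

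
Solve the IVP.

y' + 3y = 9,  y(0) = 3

General solution: y = 3 + Ce^(-3x)
Applying y(0) = 3: C = 3 - 3 = 0
Particular solution: y = 3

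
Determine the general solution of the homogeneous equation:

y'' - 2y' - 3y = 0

Characteristic equation: r² - 2r - 3 = 0
Roots: r = 3, -1 (distinct real)
General solution: y = C₁e^(3x) + C₂e^(-x)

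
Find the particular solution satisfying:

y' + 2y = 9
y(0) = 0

General solution: y = 9/2 + Ce^(-2x)
Applying y(0) = 0: C = 0 - 9/2 = -9/2
Particular solution: y = 9/2 - (9/2)e^(-2x)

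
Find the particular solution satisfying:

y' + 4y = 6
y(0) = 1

General solution: y = 3/2 + Ce^(-4x)
Applying y(0) = 1: C = 1 - 3/2 = -1/2
Particular solution: y = 3/2 - (1/2)e^(-4x)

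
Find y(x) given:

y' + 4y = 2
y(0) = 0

General solution: y = 1/2 + Ce^(-4x)
Applying y(0) = 0: C = 0 - 1/2 = -1/2
Particular solution: y = 1/2 - (1/2)e^(-4x)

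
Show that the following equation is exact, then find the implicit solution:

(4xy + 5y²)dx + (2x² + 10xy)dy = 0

Verify exactness: ∂M/∂y = ∂N/∂x ✓
Find F(x,y) such that ∂F/∂x = M, ∂F/∂y = N
Solution: 2x²y + 5xy² = C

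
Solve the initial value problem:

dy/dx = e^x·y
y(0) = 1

General solution: y = Ce^(e^x)
Applying IC y(0) = 1:
Particular solution: y = e^(e^x - 1)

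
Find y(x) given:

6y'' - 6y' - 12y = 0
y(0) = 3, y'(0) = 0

General solution: y = C₁e^(2x) + C₂e^(-x)
Applying ICs: C₁ = 1, C₂ = 2
Particular solution: y = e^(2x) + 2e^(-x)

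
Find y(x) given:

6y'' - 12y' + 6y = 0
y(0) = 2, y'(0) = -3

General solution: y = (C₁ + C₂x)e^x
Repeated root r = 1
Applying ICs: C₁ = 2, C₂ = -5
Particular solution: y = (2 - 5x)e^x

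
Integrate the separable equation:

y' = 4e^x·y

Separating variables and integrating:
ln|y| = 4e^x + C

General solution: y = Ce^(4e^x)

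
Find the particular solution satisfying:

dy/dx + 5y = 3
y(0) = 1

General solution: y = 3/5 + Ce^(-5x)
Applying y(0) = 1: C = 1 - 3/5 = 2/5
Particular solution: y = 3/5 + (2/5)e^(-5x)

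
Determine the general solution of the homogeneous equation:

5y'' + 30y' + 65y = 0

Characteristic equation: 5r² + 30r + 65 = 0
Divide by 5: r² + 6r + 13 = 0
Roots: r = -3 ± 2i (complex conjugates)
General solution: y = e^(-3x)(C₁cos(2x) + C₂sin(2x))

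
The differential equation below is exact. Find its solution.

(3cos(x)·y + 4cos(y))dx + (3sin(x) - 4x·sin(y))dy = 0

Verify exactness: ∂M/∂y = ∂N/∂x ✓
Find F(x,y) such that ∂F/∂x = M, ∂F/∂y = N
Solution: 3sin(x)·y + 4x·cos(y) = C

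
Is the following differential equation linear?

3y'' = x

Yes. Linear (y and its derivatives appear to the first power only, no products of y terms)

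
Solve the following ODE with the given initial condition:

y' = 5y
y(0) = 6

General solution: y = Ce^(5x)
Applying IC y(0) = 6:
Particular solution: y = 6e^(5x)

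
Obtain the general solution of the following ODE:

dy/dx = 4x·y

Separating variables and integrating:
ln|y| = 2x^2 + C

General solution: y = Ce^(2x^2)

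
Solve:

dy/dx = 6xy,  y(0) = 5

General solution: y = Ce^(3x²)
Applying IC y(0) = 5:
Particular solution: y = 5e^(3x²)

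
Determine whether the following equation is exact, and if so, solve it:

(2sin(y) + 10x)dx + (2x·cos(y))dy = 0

Verify exactness: ∂M/∂y = ∂N/∂x ✓
Find F(x,y) such that ∂F/∂x = M, ∂F/∂y = N
Solution: 2x·sin(y) + 5x² = C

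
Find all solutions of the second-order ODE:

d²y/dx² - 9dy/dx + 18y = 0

Characteristic equation: r² - 9r + 18 = 0
Roots: r = 6, 3 (distinct real)
General solution: y = C₁e^(6x) + C₂e^(3x)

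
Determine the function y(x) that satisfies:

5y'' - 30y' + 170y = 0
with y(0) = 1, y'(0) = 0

General solution: y = e^(3x)(C₁cos(5x) + C₂sin(5x))
Complex roots r = 3 ± 5i
Applying ICs: C₁ = 1, C₂ = -3/5
Particular solution: y = e^(3x)(cos(5x) - (3/5)sin(5x))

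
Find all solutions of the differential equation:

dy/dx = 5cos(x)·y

Separating variables and integrating:
ln|y| = 5sin(x) + C

General solution: y = Ce^(5sin(x))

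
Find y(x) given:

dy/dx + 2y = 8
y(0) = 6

General solution: y = 4 + Ce^(-2x)
Applying y(0) = 6: C = 6 - 4 = 2
Particular solution: y = 4 + 2e^(-2x)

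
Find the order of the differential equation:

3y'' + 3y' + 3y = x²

The order is 2 (highest derivative is of order 2).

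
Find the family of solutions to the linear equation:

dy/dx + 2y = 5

Using integrating factor method:

General solution: y = 5/2 + Ce^(-2x)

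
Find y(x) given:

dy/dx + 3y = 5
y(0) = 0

General solution: y = 5/3 + Ce^(-3x)
Applying y(0) = 0: C = 0 - 5/3 = -5/3
Particular solution: y = 5/3 - (5/3)e^(-3x)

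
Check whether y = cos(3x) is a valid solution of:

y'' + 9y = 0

Verification:
y'' = -9cos(3x)
y'' + 9y = 0 ✓

Yes, it is a solution.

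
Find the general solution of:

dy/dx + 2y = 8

Using integrating factor method:

General solution: y = 4 + Ce^(-2x)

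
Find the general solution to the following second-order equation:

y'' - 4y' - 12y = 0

Characteristic equation: r² - 4r - 12 = 0
Roots: r = 6, -2 (distinct real)
General solution: y = C₁e^(6x) + C₂e^(-2x)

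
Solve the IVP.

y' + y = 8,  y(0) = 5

General solution: y = 8 + Ce^(-x)
Applying y(0) = 5: C = 5 - 8 = -3
Particular solution: y = 8 - 3e^(-x)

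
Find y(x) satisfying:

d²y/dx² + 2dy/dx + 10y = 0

Characteristic equation: r² + 2r + 10 = 0
Roots: r = -1 ± 3i (complex conjugates)
General solution: y = e^(-x)(C₁cos(3x) + C₂sin(3x))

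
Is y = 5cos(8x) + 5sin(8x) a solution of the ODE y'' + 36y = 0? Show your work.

Verification:
y'' = -320cos(8x) - 320sin(8x)
y'' + 36y ≠ 0 (frequency mismatch: got 64 instead of 36)

No, it is not a solution.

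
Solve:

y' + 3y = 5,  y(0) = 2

General solution: y = 5/3 + Ce^(-3x)
Applying y(0) = 2: C = 2 - 5/3 = 1/3
Particular solution: y = 5/3 + (1/3)e^(-3x)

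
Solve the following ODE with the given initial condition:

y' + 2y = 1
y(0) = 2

General solution: y = 1/2 + Ce^(-2x)
Applying y(0) = 2: C = 2 - 1/2 = 3/2
Particular solution: y = 1/2 + (3/2)e^(-2x)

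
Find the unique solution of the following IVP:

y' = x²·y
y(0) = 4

General solution: y = Ce^(x³/3)
Applying IC y(0) = 4:
Particular solution: y = 4e^(x³/3)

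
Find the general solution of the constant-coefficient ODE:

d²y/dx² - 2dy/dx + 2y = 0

Characteristic equation: r² - 2r + 2 = 0
Roots: r = 1 ± i (complex conjugates)
General solution: y = e^x(C₁cos(x) + C₂sin(x))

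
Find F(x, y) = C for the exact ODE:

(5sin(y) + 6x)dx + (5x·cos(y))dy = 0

Verify exactness: ∂M/∂y = ∂N/∂x ✓
Find F(x,y) such that ∂F/∂x = M, ∂F/∂y = N
Solution: 5x·sin(y) + 3x² = C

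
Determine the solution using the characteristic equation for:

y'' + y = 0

Characteristic equation: r² + 1 = 0
Roots: r = ±i (complex conjugates)
General solution: y = C₁cos(x) + C₂sin(x)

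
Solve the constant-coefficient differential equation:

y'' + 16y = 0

Characteristic equation: r² + 16 = 0
Roots: r = ±4i (complex conjugates)
General solution: y = C₁cos(4x) + C₂sin(4x)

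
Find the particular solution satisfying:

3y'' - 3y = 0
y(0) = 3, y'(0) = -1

General solution: y = C₁e^x + C₂e^(-x)
Applying ICs: C₁ = 1, C₂ = 2
Particular solution: y = e^x + 2e^(-x)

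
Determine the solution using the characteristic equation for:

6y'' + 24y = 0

Characteristic equation: 6r² + 24 = 0
Divide by 6: r² + 4 = 0
Roots: r = ±2i (complex conjugates)
General solution: y = C₁cos(2x) + C₂sin(2x)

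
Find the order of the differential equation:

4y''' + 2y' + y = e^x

The order is 3 (highest derivative is of order 3).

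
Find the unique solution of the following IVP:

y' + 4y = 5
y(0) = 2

General solution: y = 5/4 + Ce^(-4x)
Applying y(0) = 2: C = 2 - 5/4 = 3/4
Particular solution: y = 5/4 + (3/4)e^(-4x)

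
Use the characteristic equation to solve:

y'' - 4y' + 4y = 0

Characteristic equation: r² - 4r + 4 = 0
Factored: (r - 2)² = 0
Repeated root: r = 2
General solution: y = (C₁ + C₂x)e^(2x)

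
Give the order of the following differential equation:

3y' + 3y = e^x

The order is 1 (highest derivative is of order 1).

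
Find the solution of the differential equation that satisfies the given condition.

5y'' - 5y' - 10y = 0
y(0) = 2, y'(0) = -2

General solution: y = C₁e^(2x) + C₂e^(-x)
Applying ICs: C₁ = 0, C₂ = 2
Particular solution: y = 2e^(-x)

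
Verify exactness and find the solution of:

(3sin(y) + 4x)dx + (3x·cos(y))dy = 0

Verify exactness: ∂M/∂y = ∂N/∂x ✓
Find F(x,y) such that ∂F/∂x = M, ∂F/∂y = N
Solution: 3x·sin(y) + 2x² = C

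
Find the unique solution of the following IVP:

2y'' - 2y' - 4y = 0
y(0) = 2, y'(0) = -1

General solution: y = C₁e^(2x) + C₂e^(-x)
Applying ICs: C₁ = 1/3, C₂ = 5/3
Particular solution: y = (1/3)e^(2x) + (5/3)e^(-x)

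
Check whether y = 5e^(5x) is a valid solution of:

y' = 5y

Verification:
y = 5e^(5x)
y' = 25e^(5x)
5y = 25e^(5x)
y' = 5y ✓

Yes, it is a solution.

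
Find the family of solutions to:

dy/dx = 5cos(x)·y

Separating variables and integrating:
ln|y| = 5sin(x) + C

General solution: y = Ce^(5sin(x))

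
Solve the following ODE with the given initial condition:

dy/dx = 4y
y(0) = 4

General solution: y = Ce^(4x)
Applying IC y(0) = 4:
Particular solution: y = 4e^(4x)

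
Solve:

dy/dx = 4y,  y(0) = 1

General solution: y = Ce^(4x)
Applying IC y(0) = 1:
Particular solution: y = e^(4x)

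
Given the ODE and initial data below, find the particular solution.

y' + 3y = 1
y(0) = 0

General solution: y = 1/3 + Ce^(-3x)
Applying y(0) = 0: C = 0 - 1/3 = -1/3
Particular solution: y = 1/3 - (1/3)e^(-3x)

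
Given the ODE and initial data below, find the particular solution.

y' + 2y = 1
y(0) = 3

General solution: y = 1/2 + Ce^(-2x)
Applying y(0) = 3: C = 3 - 1/2 = 5/2
Particular solution: y = 1/2 + (5/2)e^(-2x)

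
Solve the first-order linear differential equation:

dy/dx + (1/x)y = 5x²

Using integrating factor method:

General solution: y = (5/4)x^3 + C/x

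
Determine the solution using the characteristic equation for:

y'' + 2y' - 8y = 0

Characteristic equation: r² + 2r - 8 = 0
Roots: r = 2, -4 (distinct real)
General solution: y = C₁e^(2x) + C₂e^(-4x)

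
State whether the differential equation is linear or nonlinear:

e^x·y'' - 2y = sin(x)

Linear (y and its derivatives appear to the first power only, no products of y terms)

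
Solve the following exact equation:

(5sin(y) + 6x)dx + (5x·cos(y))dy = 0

Verify exactness: ∂M/∂y = ∂N/∂x ✓
Find F(x,y) such that ∂F/∂x = M, ∂F/∂y = N
Solution: 5x·sin(y) + 3x² = C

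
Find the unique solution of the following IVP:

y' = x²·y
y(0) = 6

General solution: y = Ce^(x³/3)
Applying IC y(0) = 6:
Particular solution: y = 6e^(x³/3)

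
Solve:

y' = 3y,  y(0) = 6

General solution: y = Ce^(3x)
Applying IC y(0) = 6:
Particular solution: y = 6e^(3x)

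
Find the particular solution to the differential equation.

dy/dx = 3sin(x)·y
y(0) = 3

General solution: y = Ce^(-3cos(x))
Applying IC y(0) = 3:
Particular solution: y = 3e^(3(1-cos(x)))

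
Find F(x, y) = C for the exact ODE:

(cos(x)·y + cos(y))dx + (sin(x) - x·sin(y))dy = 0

Verify exactness: ∂M/∂y = ∂N/∂x ✓
Find F(x,y) such that ∂F/∂x = M, ∂F/∂y = N
Solution: sin(x)·y + x·cos(y) = C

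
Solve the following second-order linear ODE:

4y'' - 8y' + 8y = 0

Characteristic equation: 4r² - 8r + 8 = 0
Divide by 4: r² - 2r + 2 = 0
Roots: r = 1 ± i (complex conjugates)
General solution: y = e^x(C₁cos(x) + C₂sin(x))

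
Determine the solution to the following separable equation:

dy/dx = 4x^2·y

Separating variables and integrating:
ln|y| = 4x^3/3 + C

General solution: y = Ce^(4x^3/3)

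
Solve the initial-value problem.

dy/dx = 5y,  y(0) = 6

General solution: y = Ce^(5x)
Applying IC y(0) = 6:
Particular solution: y = 6e^(5x)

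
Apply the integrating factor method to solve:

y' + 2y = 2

Using integrating factor method:

General solution: y = 1 + Ce^(-2x)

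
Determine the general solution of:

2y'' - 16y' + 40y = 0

Characteristic equation: 2r² - 16r + 40 = 0
Divide by 2: r² - 8r + 20 = 0
Roots: r = 4 ± 2i (complex conjugates)
General solution: y = e^(4x)(C₁cos(2x) + C₂sin(2x))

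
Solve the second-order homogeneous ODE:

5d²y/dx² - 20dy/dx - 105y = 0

Characteristic equation: 5r² - 20r - 105 = 0
Divide by 5: r² - 4r - 21 = 0
Roots: r = 7, -3 (distinct real)
General solution: y = C₁e^(7x) + C₂e^(-3x)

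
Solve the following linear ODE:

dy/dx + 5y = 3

Using integrating factor method:

General solution: y = 3/5 + Ce^(-5x)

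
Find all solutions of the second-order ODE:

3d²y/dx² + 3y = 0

Characteristic equation: 3r² + 3 = 0
Divide by 3: r² + 1 = 0
Roots: r = ±i (complex conjugates)
General solution: y = C₁cos(x) + C₂sin(x)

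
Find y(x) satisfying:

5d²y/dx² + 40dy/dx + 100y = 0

Characteristic equation: 5r² + 40r + 100 = 0
Divide by 5: r² + 8r + 20 = 0
Roots: r = -4 ± 2i (complex conjugates)
General solution: y = e^(-4x)(C₁cos(2x) + C₂sin(2x))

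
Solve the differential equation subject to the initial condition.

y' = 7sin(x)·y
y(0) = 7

General solution: y = Ce^(-7cos(x))
Applying IC y(0) = 7:
Particular solution: y = 7e^(7(1-cos(x)))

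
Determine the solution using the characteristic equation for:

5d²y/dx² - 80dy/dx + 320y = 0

Characteristic equation: 5r² - 80r + 320 = 0
Divide by 5: r² - 16r + 64 = 0
Factored: (r - 8)² = 0
Repeated root: r = 8
General solution: y = (C₁ + C₂x)e^(8x)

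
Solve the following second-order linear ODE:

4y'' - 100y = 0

Characteristic equation: 4r² - 100 = 0
Divide by 4: r² - 25 = 0
Roots: r = 5, -5 (distinct real)
General solution: y = C₁e^(5x) + C₂e^(-5x)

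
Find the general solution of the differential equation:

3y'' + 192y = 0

Characteristic equation: 3r² + 192 = 0
Divide by 3: r² + 64 = 0
Roots: r = ±8i (complex conjugates)
General solution: y = C₁cos(8x) + C₂sin(8x)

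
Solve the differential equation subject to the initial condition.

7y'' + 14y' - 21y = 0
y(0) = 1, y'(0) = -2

General solution: y = C₁e^x + C₂e^(-3x)
Applying ICs: C₁ = 1/4, C₂ = 3/4
Particular solution: y = (1/4)e^x + (3/4)e^(-3x)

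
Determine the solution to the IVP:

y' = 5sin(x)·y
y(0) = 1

General solution: y = Ce^(-5cos(x))
Applying IC y(0) = 1:
Particular solution: y = e^(5(1-cos(x)))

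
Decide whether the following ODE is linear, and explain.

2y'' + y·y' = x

Nonlinear (product y·y')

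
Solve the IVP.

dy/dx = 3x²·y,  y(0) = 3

General solution: y = Ce^(x³)
Applying IC y(0) = 3:
Particular solution: y = 3e^(x³)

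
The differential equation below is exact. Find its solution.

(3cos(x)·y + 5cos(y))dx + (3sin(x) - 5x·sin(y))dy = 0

Verify exactness: ∂M/∂y = ∂N/∂x ✓
Find F(x,y) such that ∂F/∂x = M, ∂F/∂y = N
Solution: 3sin(x)·y + 5x·cos(y) = C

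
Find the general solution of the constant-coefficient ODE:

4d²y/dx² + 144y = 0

Characteristic equation: 4r² + 144 = 0
Divide by 4: r² + 36 = 0
Roots: r = ±6i (complex conjugates)
General solution: y = C₁cos(6x) + C₂sin(6x)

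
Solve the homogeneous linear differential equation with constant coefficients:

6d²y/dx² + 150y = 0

Characteristic equation: 6r² + 150 = 0
Divide by 6: r² + 25 = 0
Roots: r = ±5i (complex conjugates)
General solution: y = C₁cos(5x) + C₂sin(5x)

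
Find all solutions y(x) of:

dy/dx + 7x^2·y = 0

Using integrating factor method:

General solution: y = Ce^(-7x^3/3)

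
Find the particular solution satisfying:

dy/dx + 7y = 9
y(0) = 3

General solution: y = 9/7 + Ce^(-7x)
Applying y(0) = 3: C = 3 - 9/7 = 12/7
Particular solution: y = 9/7 + (12/7)e^(-7x)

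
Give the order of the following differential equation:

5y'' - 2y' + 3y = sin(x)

The order is 2 (highest derivative is of order 2).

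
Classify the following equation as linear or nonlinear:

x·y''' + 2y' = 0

Linear (y and its derivatives appear to the first power only, no products of y terms)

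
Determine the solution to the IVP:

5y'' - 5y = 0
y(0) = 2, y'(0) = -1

General solution: y = C₁e^x + C₂e^(-x)
Applying ICs: C₁ = 1/2, C₂ = 3/2
Particular solution: y = (1/2)e^x + (3/2)e^(-x)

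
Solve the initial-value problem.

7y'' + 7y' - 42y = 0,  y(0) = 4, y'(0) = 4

General solution: y = C₁e^(2x) + C₂e^(-3x)
Applying ICs: C₁ = 16/5, C₂ = 4/5
Particular solution: y = (16/5)e^(2x) + (4/5)e^(-3x)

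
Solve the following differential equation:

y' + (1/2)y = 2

Using integrating factor method:

General solution: y = 4 + Ce^(-x/2)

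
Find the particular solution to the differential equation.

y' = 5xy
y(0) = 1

General solution: y = Ce^(5x²/2)
Applying IC y(0) = 1:
Particular solution: y = e^(5x²/2)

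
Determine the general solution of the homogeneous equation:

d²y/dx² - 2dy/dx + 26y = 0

Characteristic equation: r² - 2r + 26 = 0
Roots: r = 1 ± 5i (complex conjugates)
General solution: y = e^x(C₁cos(5x) + C₂sin(5x))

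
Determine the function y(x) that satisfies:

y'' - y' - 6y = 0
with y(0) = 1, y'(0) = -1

General solution: y = C₁e^(3x) + C₂e^(-2x)
Applying ICs: C₁ = 1/5, C₂ = 4/5
Particular solution: y = (1/5)e^(3x) + (4/5)e^(-2x)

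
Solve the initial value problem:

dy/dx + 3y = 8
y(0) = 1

General solution: y = 8/3 + Ce^(-3x)
Applying y(0) = 1: C = 1 - 8/3 = -5/3
Particular solution: y = 8/3 - (5/3)e^(-3x)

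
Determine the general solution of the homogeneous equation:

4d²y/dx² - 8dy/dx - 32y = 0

Characteristic equation: 4r² - 8r - 32 = 0
Divide by 4: r² - 2r - 8 = 0
Roots: r = 4, -2 (distinct real)
General solution: y = C₁e^(4x) + C₂e^(-2x)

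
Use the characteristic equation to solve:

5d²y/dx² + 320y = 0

Characteristic equation: 5r² + 320 = 0
Divide by 5: r² + 64 = 0
Roots: r = ±8i (complex conjugates)
General solution: y = C₁cos(8x) + C₂sin(8x)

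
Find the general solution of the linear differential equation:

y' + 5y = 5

Using integrating factor method:

General solution: y = 1 + Ce^(-5x)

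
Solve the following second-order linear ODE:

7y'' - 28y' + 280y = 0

Characteristic equation: 7r² - 28r + 280 = 0
Divide by 7: r² - 4r + 40 = 0
Roots: r = 2 ± 6i (complex conjugates)
General solution: y = e^(2x)(C₁cos(6x) + C₂sin(6x))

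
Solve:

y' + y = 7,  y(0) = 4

General solution: y = 7 + Ce^(-x)
Applying y(0) = 4: C = 4 - 7 = -3
Particular solution: y = 7 - 3e^(-x)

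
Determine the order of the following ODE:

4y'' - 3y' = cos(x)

The order is 2 (highest derivative is of order 2).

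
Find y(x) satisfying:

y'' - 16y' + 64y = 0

Characteristic equation: r² - 16r + 64 = 0
Factored: (r - 8)² = 0
Repeated root: r = 8
General solution: y = (C₁ + C₂x)e^(8x)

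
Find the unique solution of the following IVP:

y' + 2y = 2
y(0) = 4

General solution: y = 1 + Ce^(-2x)
Applying y(0) = 4: C = 4 - 1 = 3
Particular solution: y = 1 + 3e^(-2x)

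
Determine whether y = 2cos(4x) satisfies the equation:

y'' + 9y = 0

Verification:
y'' = -32cos(4x)
y'' + 9y ≠ 0 (frequency mismatch: got 16 instead of 9)

No, it is not a solution.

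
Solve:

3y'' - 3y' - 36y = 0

Characteristic equation: 3r² - 3r - 36 = 0
Divide by 3: r² - r - 12 = 0
Roots: r = 4, -3 (distinct real)
General solution: y = C₁e^(4x) + C₂e^(-3x)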